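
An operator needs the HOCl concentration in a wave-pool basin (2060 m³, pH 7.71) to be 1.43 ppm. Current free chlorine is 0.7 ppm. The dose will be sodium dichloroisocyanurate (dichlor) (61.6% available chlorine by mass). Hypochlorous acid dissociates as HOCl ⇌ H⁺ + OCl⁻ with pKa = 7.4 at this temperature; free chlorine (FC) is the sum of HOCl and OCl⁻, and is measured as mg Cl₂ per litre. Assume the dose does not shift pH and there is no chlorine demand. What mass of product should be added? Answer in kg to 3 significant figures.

12.2 kg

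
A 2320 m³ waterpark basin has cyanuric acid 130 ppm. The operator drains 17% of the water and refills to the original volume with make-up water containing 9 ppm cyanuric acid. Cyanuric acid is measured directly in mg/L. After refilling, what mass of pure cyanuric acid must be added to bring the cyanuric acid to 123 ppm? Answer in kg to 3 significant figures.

31.5 kg

Volume: 2320 m³ = 2,320,000 L.
After draining 17% and refilling: 130 × 0.83 + 9 × 0.17 = 109.43 ppm.
Deficit to target: 123 − 109.43 = 13.57 mg/L.
Mass: 13.57 mg/L × 2,320,000 L = 31,480 g cyanuric acid.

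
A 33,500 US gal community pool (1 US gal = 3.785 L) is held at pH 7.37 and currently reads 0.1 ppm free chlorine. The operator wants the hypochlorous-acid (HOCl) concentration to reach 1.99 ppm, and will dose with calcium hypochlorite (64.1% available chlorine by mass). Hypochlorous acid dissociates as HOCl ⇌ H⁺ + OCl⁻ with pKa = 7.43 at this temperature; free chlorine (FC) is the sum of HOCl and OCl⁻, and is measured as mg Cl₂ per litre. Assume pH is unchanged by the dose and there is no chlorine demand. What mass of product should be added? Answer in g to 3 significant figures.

717 g

Volume: 33,500 US gal × 3.785 L/gal = 126,798 L.
[OCl⁻]/[HOCl] = 10^(pH − pKa) = 10^(7.37 − 7.43) = 0.871; fraction as HOCl = 1/(1 + 0.871) = 0.5345.
Free chlorine required for 1.99 ppm HOCl: 1.99 / 0.5345 = 3.723 ppm.
FC to add: 3.723 − 0.1 = 3.623 mg/L as Cl₂.
Cl₂ equivalent: 3.623 mg/L × 126,798 L = 459.4 g.
Product at 64.1% available Cl: 459.4 / 0.641 = 716.7 g.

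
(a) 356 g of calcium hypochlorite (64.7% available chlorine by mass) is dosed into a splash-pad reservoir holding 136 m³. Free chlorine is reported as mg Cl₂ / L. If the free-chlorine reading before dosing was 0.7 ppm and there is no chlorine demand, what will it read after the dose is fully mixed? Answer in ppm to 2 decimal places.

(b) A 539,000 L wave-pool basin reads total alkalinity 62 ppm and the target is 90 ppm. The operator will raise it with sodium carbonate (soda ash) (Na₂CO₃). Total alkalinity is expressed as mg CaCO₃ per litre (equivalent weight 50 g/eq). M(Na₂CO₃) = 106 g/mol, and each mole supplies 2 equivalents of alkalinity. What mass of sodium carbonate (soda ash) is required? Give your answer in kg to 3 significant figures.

(a) Volume: 136 m³ = 136,000 L.
(a) Available chlorine delivered: 356 g × 0.647 = 230.3 g as Cl₂.
(a) Concentration rise: 230.3 g / 136,000 L = 1.694 mg/L = 1.69 ppm.
(a) Final FC: 0.7 + 1.69 = 2.39 ppm.

(b) Alkalinity to add: (90 − 62) = 28 mg/L as CaCO₃ × 539,000 L = 15,090 g as CaCO₃.
(b) Equivalents: 15,090 g ÷ 50 g/eq = 301.8 eq.
(b) Each mole of Na₂CO₃ supplies 2 eq, so 301.8 / 2 = 150.9 mol.
(b) Mass: 150.9 mol × 106 g/mol = 16,000 g.

(a) 2.39 ppm; (b) 16.0 kg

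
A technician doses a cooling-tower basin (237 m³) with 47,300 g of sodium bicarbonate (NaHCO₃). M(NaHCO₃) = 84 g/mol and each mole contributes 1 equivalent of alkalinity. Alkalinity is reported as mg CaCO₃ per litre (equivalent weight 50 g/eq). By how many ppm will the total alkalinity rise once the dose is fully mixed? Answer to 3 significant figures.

119 ppm

Volume: 237 m³ = 237,000 L.
Moles of NaHCO₃: 47,300 g ÷ 84 g/mol = 563.1 mol → 563.1 eq of alkalinity.
As CaCO₃: 563.1 eq × 50 g/eq = 28,150 g.
Rise: 28,150 g / 237,000 L × 1000 = 118.8 mg/L.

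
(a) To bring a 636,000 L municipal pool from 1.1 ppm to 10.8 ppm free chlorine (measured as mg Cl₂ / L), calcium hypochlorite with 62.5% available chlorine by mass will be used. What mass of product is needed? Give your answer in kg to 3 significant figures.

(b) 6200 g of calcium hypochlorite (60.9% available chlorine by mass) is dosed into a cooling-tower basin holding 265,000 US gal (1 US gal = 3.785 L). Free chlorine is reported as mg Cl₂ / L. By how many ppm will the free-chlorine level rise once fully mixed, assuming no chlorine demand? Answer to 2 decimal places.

(a) Chlorine deficit: 10.8 − 1.1 = 9.7 ppm = 9.7 mg/L as Cl₂.
(a) Cl₂ equivalent needed: 9.7 mg/L × 636,000 L = 6,169,000 mg = 6169 g.
(a) Product at 62.5% available chlorine: 6169 / 0.625 = 9871 g.

(b) Volume: 265,000 US gal × 3.785 L/gal = 1,003,025 L.
(b) Available chlorine delivered: 6200 g × 0.609 = 3776 g as Cl₂.
(b) Concentration rise: 3776 g / 1,003,025 L = 3.764 mg/L = 3.76 ppm.

(a) 9.87 kg; (b) 3.76 ppm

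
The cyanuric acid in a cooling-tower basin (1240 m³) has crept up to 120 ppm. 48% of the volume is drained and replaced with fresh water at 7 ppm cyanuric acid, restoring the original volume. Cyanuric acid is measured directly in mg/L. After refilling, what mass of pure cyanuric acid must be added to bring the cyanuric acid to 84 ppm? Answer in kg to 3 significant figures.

22.6 kg

Volume: 1240 m³ = 1,240,000 L.
After draining 48% and refilling: 120 × 0.52 + 7 × 0.48 = 65.76 ppm.
Deficit to target: 84 − 65.76 = 18.24 mg/L.
Mass: 18.24 mg/L × 1,240,000 L = 22,620 g cyanuric acid.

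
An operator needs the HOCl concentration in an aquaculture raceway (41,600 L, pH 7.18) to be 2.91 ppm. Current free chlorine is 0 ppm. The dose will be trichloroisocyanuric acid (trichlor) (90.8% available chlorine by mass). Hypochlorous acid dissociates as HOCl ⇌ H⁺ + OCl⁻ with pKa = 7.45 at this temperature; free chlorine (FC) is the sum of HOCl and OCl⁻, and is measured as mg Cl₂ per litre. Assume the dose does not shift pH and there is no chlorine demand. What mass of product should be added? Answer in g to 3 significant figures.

205 g

[OCl⁻]/[HOCl] = 10^(pH − pKa) = 10^(7.18 − 7.45) = 0.537; fraction as HOCl = 1/(1 + 0.537) = 0.6506.
Free chlorine required for 2.91 ppm HOCl: 2.91 / 0.6506 = 4.473 ppm.
FC to add: 4.473 − 0 = 4.473 mg/L as Cl₂.
Cl₂ equivalent: 4.473 mg/L × 41,600 L = 186.1 g.
Product at 90.8% available Cl: 186.1 / 0.908 = 204.9 g.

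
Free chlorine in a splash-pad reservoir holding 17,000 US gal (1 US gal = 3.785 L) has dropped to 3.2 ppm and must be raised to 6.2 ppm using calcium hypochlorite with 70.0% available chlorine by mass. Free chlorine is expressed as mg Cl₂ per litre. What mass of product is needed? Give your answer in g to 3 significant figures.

Volume: 17,000 US gal × 3.785 L/gal = 64,345 L.
Chlorine deficit: 6.2 − 3.2 = 3 ppm = 3 mg/L as Cl₂.
Cl₂ equivalent needed: 3 mg/L × 64,345 L = 193,000 mg = 193 g.
Product at 70.0% available chlorine: 193 / 0.7 = 275.8 g.

276 g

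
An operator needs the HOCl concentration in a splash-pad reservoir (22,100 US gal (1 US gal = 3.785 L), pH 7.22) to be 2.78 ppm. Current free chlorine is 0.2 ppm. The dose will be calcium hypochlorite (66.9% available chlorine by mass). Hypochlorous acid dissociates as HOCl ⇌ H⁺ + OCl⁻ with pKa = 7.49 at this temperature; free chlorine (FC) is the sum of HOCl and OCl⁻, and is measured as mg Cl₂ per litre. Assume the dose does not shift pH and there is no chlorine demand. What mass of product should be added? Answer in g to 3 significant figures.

509 g

Volume: 22,100 US gal × 3.785 L/gal = 83,648 L.
[OCl⁻]/[HOCl] = 10^(pH − pKa) = 10^(7.22 − 7.49) = 0.537; fraction as HOCl = 1/(1 + 0.537) = 0.6506.
Free chlorine required for 2.78 ppm HOCl: 2.78 / 0.6506 = 4.273 ppm.
FC to add: 4.273 − 0.2 = 4.073 mg/L as Cl₂.
Cl₂ equivalent: 4.073 mg/L × 83,648 L = 340.7 g.
Product at 66.9% available Cl: 340.7 / 0.669 = 509.3 g.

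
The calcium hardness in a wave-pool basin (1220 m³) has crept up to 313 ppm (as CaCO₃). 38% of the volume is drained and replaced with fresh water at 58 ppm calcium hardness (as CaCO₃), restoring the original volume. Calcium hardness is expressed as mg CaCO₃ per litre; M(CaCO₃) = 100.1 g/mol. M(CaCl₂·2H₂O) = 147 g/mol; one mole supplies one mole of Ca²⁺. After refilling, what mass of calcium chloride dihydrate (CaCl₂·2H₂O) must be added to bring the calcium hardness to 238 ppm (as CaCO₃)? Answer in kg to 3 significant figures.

Volume: 1220 m³ = 1,220,000 L.
After draining 38% and refilling: 313 × 0.62 + 58 × 0.38 = 216.1 ppm.
Deficit to target: 238 − 216.1 = 21.9 mg/L.
As CaCO₃: 21.9 mg/L × 1,220,000 L = 26,720 g; ÷ 100.1 = 266.9 mol Ca²⁺.
Mass: 266.9 × 147 = 39,240 g.

39.2 kg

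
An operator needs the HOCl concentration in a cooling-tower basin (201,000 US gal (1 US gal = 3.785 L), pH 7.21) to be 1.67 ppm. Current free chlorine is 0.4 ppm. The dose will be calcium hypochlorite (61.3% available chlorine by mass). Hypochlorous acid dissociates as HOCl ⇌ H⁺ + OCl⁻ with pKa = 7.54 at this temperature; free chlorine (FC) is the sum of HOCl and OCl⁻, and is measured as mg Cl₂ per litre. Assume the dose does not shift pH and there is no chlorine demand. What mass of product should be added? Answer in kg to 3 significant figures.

2.55 kg

Volume: 201,000 US gal × 3.785 L/gal = 760,785 L.
[OCl⁻]/[HOCl] = 10^(pH − pKa) = 10^(7.21 − 7.54) = 0.4677; fraction as HOCl = 1/(1 + 0.4677) = 0.6813.
Free chlorine required for 1.67 ppm HOCl: 1.67 / 0.6813 = 2.451 ppm.
FC to add: 2.451 − 0.4 = 2.051 mg/L as Cl₂.
Cl₂ equivalent: 2.051 mg/L × 760,785 L = 1560 g.
Product at 61.3% available Cl: 1560 / 0.613 = 2546 g.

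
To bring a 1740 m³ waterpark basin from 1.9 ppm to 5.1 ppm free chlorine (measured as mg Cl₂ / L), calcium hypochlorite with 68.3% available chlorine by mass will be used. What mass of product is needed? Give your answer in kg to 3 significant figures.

8.15 kg

Volume: 1740 m³ = 1,740,000 L.
Chlorine deficit: 5.1 − 1.9 = 3.2 ppm = 3.2 mg/L as Cl₂.
Cl₂ equivalent needed: 3.2 mg/L × 1,740,000 L = 5,568,000 mg = 5568 g.
Product at 68.3% available chlorine: 5568 / 0.683 = 8152 g.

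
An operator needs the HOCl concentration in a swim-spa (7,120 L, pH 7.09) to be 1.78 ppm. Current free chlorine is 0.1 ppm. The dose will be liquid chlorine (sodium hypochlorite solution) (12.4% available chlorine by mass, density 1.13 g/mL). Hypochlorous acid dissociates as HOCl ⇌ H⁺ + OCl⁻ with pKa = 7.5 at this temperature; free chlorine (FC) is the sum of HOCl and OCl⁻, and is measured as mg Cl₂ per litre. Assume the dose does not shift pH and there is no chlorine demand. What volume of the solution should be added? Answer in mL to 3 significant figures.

121 mL

[OCl⁻]/[HOCl] = 10^(pH − pKa) = 10^(7.09 − 7.5) = 0.389; fraction as HOCl = 1/(1 + 0.389) = 0.7199.
Free chlorine required for 1.78 ppm HOCl: 1.78 / 0.7199 = 2.473 ppm.
FC to add: 2.473 − 0.1 = 2.373 mg/L as Cl₂.
Cl₂ equivalent: 2.373 mg/L × 7,120 L = 16.89 g.
Product at 12.4% available Cl: 16.89 / 0.124 = 136.2 g.
Volume: 136.2 g ÷ 1.13 g/mL = 120.6 mL.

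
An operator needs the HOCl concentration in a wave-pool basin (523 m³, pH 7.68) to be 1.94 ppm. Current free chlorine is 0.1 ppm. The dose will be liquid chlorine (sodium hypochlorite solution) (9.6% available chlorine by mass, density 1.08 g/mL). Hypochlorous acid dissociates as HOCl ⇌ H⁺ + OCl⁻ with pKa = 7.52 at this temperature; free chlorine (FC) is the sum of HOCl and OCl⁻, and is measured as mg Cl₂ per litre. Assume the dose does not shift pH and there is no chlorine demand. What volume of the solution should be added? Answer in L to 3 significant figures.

23.4 L

Volume: 523 m³ = 523,000 L.
[OCl⁻]/[HOCl] = 10^(pH − pKa) = 10^(7.68 − 7.52) = 1.445; fraction as HOCl = 1/(1 + 1.445) = 0.4089.
Free chlorine required for 1.94 ppm HOCl: 1.94 / 0.4089 = 4.744 ppm.
FC to add: 4.744 − 0.1 = 4.644 mg/L as Cl₂.
Cl₂ equivalent: 4.644 mg/L × 523,000 L = 2429 g.
Product at 9.6% available Cl: 2429 / 0.096 = 25,300 g.
Volume: 25,300 g ÷ 1.08 g/mL = 23,430 mL.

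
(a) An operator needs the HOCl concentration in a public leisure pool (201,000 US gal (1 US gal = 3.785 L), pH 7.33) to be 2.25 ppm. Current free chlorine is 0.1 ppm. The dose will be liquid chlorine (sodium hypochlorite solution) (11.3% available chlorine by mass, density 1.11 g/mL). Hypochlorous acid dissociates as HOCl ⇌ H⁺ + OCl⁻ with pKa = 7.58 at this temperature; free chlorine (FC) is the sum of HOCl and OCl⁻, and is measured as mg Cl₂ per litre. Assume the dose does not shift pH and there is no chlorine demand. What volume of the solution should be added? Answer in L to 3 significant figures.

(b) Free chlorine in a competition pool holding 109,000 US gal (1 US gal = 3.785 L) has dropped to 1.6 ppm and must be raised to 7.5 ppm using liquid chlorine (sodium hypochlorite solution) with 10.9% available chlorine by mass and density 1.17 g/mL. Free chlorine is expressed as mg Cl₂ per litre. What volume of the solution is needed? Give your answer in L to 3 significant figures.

(a) 20.7 L; (b) 19.1 L

(a) Volume: 201,000 US gal × 3.785 L/gal = 760,785 L.
(a) [OCl⁻]/[HOCl] = 10^(pH − pKa) = 10^(7.33 − 7.58) = 0.5623; fraction as HOCl = 1/(1 + 0.5623) = 0.6401.
(a) Free chlorine required for 2.25 ppm HOCl: 2.25 / 0.6401 = 3.515 ppm.
(a) FC to add: 3.515 − 0.1 = 3.415 mg/L as Cl₂.
(a) Cl₂ equivalent: 3.415 mg/L × 760,785 L = 2598 g.
(a) Product at 11.3% available Cl: 2598 / 0.113 = 22,990 g.
(a) Volume: 22,990 g ÷ 1.11 g/mL = 20,720 mL.

(b) Volume: 109,000 US gal × 3.785 L/gal = 412,565 L.
(b) Chlorine deficit: 7.5 − 1.6 = 5.9 ppm = 5.9 mg/L as Cl₂.
(b) Cl₂ equivalent needed: 5.9 mg/L × 412,565 L = 2,434,000 mg = 2434 g.
(b) Product at 10.9% available chlorine: 2434 / 0.109 = 22,330 g.
(b) Volume at density 1.17 g/mL: 22,330 g ÷ 1.17 g/mL = 19,090 mL.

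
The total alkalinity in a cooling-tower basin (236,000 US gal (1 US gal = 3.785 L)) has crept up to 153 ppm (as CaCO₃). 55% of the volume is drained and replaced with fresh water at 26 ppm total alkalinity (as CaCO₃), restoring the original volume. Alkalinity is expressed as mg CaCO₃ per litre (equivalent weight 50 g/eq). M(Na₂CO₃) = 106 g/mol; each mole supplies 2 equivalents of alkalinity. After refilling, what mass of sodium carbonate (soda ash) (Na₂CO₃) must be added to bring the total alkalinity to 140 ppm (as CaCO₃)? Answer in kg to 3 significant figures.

53.8 kg

Volume: 236,000 US gal × 3.785 L/gal = 893,260 L.
After draining 55% and refilling: 153 × 0.45 + 26 × 0.55 = 83.15 ppm.
Deficit to target: 140 − 83.15 = 56.85 mg/L.
As CaCO₃: 56.85 mg/L × 893,260 L = 50,780 g; ÷ 50 g/eq ÷ 2 = 507.8 mol Na₂CO₃.
Mass: 507.8 × 106 = 53,830 g.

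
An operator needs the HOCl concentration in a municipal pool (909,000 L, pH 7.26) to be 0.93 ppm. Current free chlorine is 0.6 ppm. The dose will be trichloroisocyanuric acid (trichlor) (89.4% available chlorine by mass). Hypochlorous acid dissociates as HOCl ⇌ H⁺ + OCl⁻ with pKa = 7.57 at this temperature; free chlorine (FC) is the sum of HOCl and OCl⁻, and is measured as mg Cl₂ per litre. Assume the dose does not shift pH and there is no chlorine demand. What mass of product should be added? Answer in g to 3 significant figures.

799 g

[OCl⁻]/[HOCl] = 10^(pH − pKa) = 10^(7.26 − 7.57) = 0.4898; fraction as HOCl = 1/(1 + 0.4898) = 0.6712.
Free chlorine required for 0.93 ppm HOCl: 0.93 / 0.6712 = 1.385 ppm.
FC to add: 1.385 − 0.6 = 0.7855 mg/L as Cl₂.
Cl₂ equivalent: 0.7855 mg/L × 909,000 L = 714 g.
Product at 89.4% available Cl: 714 / 0.894 = 798.7 g.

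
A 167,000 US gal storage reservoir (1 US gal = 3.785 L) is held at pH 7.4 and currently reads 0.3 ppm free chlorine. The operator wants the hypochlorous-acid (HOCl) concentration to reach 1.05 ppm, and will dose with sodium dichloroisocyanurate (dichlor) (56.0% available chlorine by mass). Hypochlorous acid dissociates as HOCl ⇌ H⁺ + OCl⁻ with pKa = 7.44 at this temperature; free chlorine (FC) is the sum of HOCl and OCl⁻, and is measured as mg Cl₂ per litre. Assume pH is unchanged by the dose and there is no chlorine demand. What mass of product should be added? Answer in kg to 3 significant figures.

1.93 kg

Volume: 167,000 US gal × 3.785 L/gal = 632,095 L.
[OCl⁻]/[HOCl] = 10^(pH − pKa) = 10^(7.4 − 7.44) = 0.912; fraction as HOCl = 1/(1 + 0.912) = 0.523.
Free chlorine required for 1.05 ppm HOCl: 1.05 / 0.523 = 2.008 ppm.
FC to add: 2.008 − 0.3 = 1.708 mg/L as Cl₂.
Cl₂ equivalent: 1.708 mg/L × 632,095 L = 1079 g.
Product at 56.0% available Cl: 1079 / 0.56 = 1927 g.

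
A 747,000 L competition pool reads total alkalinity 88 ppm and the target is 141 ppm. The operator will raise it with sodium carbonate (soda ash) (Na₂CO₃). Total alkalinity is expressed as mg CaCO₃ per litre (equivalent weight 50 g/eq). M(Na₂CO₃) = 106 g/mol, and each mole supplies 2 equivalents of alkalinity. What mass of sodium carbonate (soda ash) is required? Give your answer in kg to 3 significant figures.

42.0 kg

Alkalinity to add: (141 − 88) = 53 mg/L as CaCO₃ × 747,000 L = 39,590 g as CaCO₃.
Equivalents: 39,590 g ÷ 50 g/eq = 791.8 eq.
Each mole of Na₂CO₃ supplies 2 eq, so 791.8 / 2 = 395.9 mol.
Mass: 395.9 mol × 106 g/mol = 41,970 g.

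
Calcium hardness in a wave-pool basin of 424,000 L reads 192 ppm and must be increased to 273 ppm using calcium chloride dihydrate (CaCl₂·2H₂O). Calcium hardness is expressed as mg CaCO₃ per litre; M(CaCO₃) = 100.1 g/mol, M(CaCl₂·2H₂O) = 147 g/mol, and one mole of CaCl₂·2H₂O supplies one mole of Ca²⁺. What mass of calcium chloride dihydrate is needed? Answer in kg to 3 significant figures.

Hardness to add: (273 − 192) = 81 mg/L as CaCO₃ × 424,000 L = 34,340 g as CaCO₃.
Moles of Ca²⁺ (1 mol Ca²⁺ ≡ 1 mol CaCO₃): 34,340 / 100.1 g/mol = 343.1 mol.
Mass of CaCl₂·2H₂O: 343.1 × 147 = 50,440 g.

50.4 kg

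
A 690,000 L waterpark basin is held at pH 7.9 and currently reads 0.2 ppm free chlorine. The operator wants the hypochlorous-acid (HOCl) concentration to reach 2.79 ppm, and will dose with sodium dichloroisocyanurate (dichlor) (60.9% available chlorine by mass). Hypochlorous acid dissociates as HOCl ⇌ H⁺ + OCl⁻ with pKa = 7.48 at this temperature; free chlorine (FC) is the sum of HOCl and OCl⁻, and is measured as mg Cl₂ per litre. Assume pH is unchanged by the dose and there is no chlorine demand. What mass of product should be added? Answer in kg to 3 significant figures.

11.2 kg

[OCl⁻]/[HOCl] = 10^(pH − pKa) = 10^(7.9 − 7.48) = 2.63; fraction as HOCl = 1/(1 + 2.63) = 0.2755.
Free chlorine required for 2.79 ppm HOCl: 2.79 / 0.2755 = 10.13 ppm.
FC to add: 10.13 − 0.2 = 9.928 mg/L as Cl₂.
Cl₂ equivalent: 9.928 mg/L × 690,000 L = 6851 g.
Product at 60.9% available Cl: 6851 / 0.609 = 11,250 g.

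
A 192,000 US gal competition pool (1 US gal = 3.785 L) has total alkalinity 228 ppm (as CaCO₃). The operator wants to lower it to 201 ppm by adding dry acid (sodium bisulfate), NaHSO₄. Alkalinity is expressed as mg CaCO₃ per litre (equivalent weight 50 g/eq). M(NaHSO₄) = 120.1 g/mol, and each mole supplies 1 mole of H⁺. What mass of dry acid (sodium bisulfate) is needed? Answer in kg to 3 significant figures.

47.1 kg

Volume: 192,000 US gal × 3.785 L/gal = 726,720 L.
Alkalinity to neutralize: (228 − 201) = 27 mg/L as CaCO₃ × 726,720 L = 19,620 g as CaCO₃.
Equivalents of H⁺ required: 19,620 ÷ 50 g/eq = 392.4 eq = 392.4 mol NaHSO₄.
Mass of NaHSO₄: 392.4 × 120.1 = 47,130 g.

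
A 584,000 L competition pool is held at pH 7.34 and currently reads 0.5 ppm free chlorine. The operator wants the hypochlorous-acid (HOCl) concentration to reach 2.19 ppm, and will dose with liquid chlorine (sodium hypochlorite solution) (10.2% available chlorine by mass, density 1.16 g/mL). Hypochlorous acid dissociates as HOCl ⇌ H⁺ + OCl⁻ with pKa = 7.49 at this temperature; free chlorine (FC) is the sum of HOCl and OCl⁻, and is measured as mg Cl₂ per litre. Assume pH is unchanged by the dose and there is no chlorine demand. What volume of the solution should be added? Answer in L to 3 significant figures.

16.0 L

[OCl⁻]/[HOCl] = 10^(pH − pKa) = 10^(7.34 − 7.49) = 0.7079; fraction as HOCl = 1/(1 + 0.7079) = 0.5855.
Free chlorine required for 2.19 ppm HOCl: 2.19 / 0.5855 = 3.74 ppm.
FC to add: 3.74 − 0.5 = 3.24 mg/L as Cl₂.
Cl₂ equivalent: 3.24 mg/L × 584,000 L = 1892 g.
Product at 10.2% available Cl: 1892 / 0.102 = 18,550 g.
Volume: 18,550 g ÷ 1.16 g/mL = 15,990 mL.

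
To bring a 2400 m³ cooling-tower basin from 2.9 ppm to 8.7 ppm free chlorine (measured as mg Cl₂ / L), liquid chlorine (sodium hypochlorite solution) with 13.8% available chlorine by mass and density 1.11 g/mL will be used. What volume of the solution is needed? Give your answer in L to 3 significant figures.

90.9 L

Volume: 2400 m³ = 2,400,000 L.
Chlorine deficit: 8.7 − 2.9 = 5.8 ppm = 5.8 mg/L as Cl₂.
Cl₂ equivalent needed: 5.8 mg/L × 2,400,000 L = 13,920,000 mg = 13,920 g.
Product at 13.8% available chlorine: 13,920 / 0.138 = 100,900 g.
Volume at density 1.11 g/mL: 100,900 g ÷ 1.11 g/mL = 90,870 mL.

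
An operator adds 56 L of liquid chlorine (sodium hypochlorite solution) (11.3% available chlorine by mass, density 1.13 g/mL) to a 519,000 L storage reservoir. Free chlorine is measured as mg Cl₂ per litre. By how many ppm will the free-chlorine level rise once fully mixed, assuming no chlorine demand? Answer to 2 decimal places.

13.78 ppm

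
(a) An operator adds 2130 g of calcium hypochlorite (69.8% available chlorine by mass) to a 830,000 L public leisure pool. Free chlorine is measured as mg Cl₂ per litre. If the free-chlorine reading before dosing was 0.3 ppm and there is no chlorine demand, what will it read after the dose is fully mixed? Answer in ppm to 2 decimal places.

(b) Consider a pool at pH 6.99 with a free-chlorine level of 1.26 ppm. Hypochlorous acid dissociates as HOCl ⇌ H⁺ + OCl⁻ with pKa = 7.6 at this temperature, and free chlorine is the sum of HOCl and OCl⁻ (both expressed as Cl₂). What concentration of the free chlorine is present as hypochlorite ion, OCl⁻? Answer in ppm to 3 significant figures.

(a) Available chlorine delivered: 2130 g × 0.698 = 1487 g as Cl₂.
(a) Concentration rise: 1487 g / 830,000 L = 1.791 mg/L = 1.79 ppm.
(a) Final FC: 0.3 + 1.79 = 2.09 ppm.

(b) [OCl⁻]/[HOCl] = 10^(pH − pKa) = 10^(6.99 − 7.6) = 10^-0.61 = 0.2455.
(b) Fraction as HOCl = 1 / (1 + 0.2455) = 0.8029.
(b) OCl⁻ = (1 − 0.8029) × 1.26 ppm = 0.2483 ppm.

(a) 2.09 ppm; (b) 0.248 ppm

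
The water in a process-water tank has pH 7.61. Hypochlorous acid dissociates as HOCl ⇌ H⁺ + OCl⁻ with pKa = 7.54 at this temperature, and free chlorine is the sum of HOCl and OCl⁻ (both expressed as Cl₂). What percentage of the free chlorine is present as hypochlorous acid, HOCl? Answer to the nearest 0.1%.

[OCl⁻]/[HOCl] = 10^(pH − pKa) = 10^(7.61 − 7.54) = 10^0.07 = 1.175.
Fraction as HOCl = 1 / (1 + 1.175) = 0.4598.

46.0%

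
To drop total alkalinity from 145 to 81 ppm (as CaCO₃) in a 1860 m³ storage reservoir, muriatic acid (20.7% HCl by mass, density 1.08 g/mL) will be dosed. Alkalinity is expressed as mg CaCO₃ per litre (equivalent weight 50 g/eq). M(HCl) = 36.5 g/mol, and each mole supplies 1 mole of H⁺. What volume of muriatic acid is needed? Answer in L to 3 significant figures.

Volume: 1860 m³ = 1,860,000 L.
Alkalinity to neutralize: (145 − 81) = 64 mg/L as CaCO₃ × 1,860,000 L = 119,000 g as CaCO₃.
Equivalents of H⁺ required: 119,000 ÷ 50 g/eq = 2381 eq = 2381 mol HCl.
Mass of HCl: 2381 × 36.5 = 86,900 g.
Mass of 20.7% solution: 86,900 / 0.207 = 419,800 g.
Volume: 419,800 g ÷ 1.08 g/mL = 388,700 mL.

389 L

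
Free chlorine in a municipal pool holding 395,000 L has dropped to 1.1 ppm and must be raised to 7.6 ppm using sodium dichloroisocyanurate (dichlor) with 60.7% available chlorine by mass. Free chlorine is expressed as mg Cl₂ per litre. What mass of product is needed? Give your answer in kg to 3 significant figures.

Chlorine deficit: 7.6 − 1.1 = 6.5 ppm = 6.5 mg/L as Cl₂.
Cl₂ equivalent needed: 6.5 mg/L × 395,000 L = 2,568,000 mg = 2568 g.
Product at 60.7% available chlorine: 2568 / 0.607 = 4230 g.

4.23 kg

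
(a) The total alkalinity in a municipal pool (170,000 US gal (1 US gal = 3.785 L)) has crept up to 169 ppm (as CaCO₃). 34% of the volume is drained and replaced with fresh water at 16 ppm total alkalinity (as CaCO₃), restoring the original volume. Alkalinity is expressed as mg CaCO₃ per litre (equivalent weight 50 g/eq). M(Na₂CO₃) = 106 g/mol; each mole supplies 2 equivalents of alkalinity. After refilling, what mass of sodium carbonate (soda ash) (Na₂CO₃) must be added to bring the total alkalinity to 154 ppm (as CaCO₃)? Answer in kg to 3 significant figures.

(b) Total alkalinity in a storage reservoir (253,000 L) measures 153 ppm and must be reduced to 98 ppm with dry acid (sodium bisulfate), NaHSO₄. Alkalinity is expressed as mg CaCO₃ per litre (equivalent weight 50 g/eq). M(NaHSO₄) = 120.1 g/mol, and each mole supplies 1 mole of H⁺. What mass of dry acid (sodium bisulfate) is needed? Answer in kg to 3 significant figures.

(a) 25.2 kg; (b) 33.4 kg

(a) Volume: 170,000 US gal × 3.785 L/gal = 643,450 L.
(a) After draining 34% and refilling: 169 × 0.66 + 16 × 0.34 = 116.98 ppm.
(a) Deficit to target: 154 − 116.98 = 37.02 mg/L.
(a) As CaCO₃: 37.02 mg/L × 643,450 L = 23,820 g; ÷ 50 g/eq ÷ 2 = 238.2 mol Na₂CO₃.
(a) Mass: 238.2 × 106 = 25,250 g.

(b) Alkalinity to neutralize: (153 − 98) = 55 mg/L as CaCO₃ × 253,000 L = 13,920 g as CaCO₃.
(b) Equivalents of H⁺ required: 13,920 ÷ 50 g/eq = 278.3 eq = 278.3 mol NaHSO₄.
(b) Mass of NaHSO₄: 278.3 × 120.1 = 33,420 g.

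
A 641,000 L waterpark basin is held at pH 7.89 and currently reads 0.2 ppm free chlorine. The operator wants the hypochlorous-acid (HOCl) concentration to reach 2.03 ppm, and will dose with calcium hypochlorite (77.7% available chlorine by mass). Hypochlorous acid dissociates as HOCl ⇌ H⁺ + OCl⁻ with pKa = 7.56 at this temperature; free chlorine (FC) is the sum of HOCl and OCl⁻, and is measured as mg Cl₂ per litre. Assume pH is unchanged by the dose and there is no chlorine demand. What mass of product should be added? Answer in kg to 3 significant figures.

5.09 kg

[OCl⁻]/[HOCl] = 10^(pH − pKa) = 10^(7.89 − 7.56) = 2.138; fraction as HOCl = 1/(1 + 2.138) = 0.3187.
Free chlorine required for 2.03 ppm HOCl: 2.03 / 0.3187 = 6.37 ppm.
FC to add: 6.37 − 0.2 = 6.17 mg/L as Cl₂.
Cl₂ equivalent: 6.17 mg/L × 641,000 L = 3955 g.
Product at 77.7% available Cl: 3955 / 0.777 = 5090 g.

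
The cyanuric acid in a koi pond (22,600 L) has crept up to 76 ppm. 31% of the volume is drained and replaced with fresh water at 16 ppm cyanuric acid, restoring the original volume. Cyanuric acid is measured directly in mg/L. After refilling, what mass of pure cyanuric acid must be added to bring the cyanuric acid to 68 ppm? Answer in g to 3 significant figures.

240 g

After draining 31% and refilling: 76 × 0.69 + 16 × 0.31 = 57.4 ppm.
Deficit to target: 68 − 57.4 = 10.6 mg/L.
Mass: 10.6 mg/L × 22,600 L = 239.6 g cyanuric acid.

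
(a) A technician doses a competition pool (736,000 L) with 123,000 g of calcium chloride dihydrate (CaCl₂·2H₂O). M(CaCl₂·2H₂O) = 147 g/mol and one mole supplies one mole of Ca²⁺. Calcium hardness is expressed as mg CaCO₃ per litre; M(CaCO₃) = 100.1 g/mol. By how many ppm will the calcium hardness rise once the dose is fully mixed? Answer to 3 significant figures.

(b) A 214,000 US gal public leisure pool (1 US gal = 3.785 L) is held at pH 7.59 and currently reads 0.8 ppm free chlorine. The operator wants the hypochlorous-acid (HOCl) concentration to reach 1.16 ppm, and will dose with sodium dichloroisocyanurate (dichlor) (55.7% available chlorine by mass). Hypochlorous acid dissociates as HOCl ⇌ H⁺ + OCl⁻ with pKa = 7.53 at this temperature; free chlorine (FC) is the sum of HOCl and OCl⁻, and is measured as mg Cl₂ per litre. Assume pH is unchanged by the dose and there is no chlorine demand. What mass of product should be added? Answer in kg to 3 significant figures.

(a) Moles of Ca²⁺: 123,000 g ÷ 147 g/mol = 836.7 mol.
(a) As CaCO₃: 836.7 mol × 100.1 g/mol = 83,760 g.
(a) Rise: 83,760 g / 736,000 L × 1000 = 113.8 mg/L.

(b) Volume: 214,000 US gal × 3.785 L/gal = 809,990 L.
(b) [OCl⁻]/[HOCl] = 10^(pH − pKa) = 10^(7.59 − 7.53) = 1.148; fraction as HOCl = 1/(1 + 1.148) = 0.4655.
(b) Free chlorine required for 1.16 ppm HOCl: 1.16 / 0.4655 = 2.492 ppm.
(b) FC to add: 2.492 − 0.8 = 1.692 mg/L as Cl₂.
(b) Cl₂ equivalent: 1.692 mg/L × 809,990 L = 1370 g.
(b) Product at 55.7% available Cl: 1370 / 0.557 = 2460 g.

(a) 114 ppm; (b) 2.46 kg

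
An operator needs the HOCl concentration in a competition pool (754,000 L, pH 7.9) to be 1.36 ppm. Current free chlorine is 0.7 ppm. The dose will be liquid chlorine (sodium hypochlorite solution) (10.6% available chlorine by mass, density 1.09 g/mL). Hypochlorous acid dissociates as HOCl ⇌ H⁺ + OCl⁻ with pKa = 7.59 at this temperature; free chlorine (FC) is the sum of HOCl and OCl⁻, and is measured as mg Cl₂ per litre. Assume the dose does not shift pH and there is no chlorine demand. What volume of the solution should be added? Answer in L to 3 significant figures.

22.4 L

[OCl⁻]/[HOCl] = 10^(pH − pKa) = 10^(7.9 − 7.59) = 2.042; fraction as HOCl = 1/(1 + 2.042) = 0.3288.
Free chlorine required for 1.36 ppm HOCl: 1.36 / 0.3288 = 4.137 ppm.
FC to add: 4.137 − 0.7 = 3.437 mg/L as Cl₂.
Cl₂ equivalent: 3.437 mg/L × 754,000 L = 2591 g.
Product at 10.6% available Cl: 2591 / 0.106 = 24,450 g.
Volume: 24,450 g ÷ 1.09 g/mL = 22,430 mL.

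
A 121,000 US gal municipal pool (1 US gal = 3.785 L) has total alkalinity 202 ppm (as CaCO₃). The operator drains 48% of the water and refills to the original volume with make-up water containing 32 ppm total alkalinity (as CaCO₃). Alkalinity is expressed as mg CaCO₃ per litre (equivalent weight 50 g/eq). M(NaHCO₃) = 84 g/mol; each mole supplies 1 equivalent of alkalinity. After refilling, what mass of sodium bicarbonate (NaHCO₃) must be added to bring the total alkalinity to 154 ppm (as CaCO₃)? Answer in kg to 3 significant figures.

Volume: 121,000 US gal × 3.785 L/gal = 457,985 L.
After draining 48% and refilling: 202 × 0.52 + 32 × 0.48 = 120.4 ppm.
Deficit to target: 154 − 120.4 = 33.6 mg/L.
As CaCO₃: 33.6 mg/L × 457,985 L = 15,390 g; ÷ 50 g/eq ÷ 1 = 307.8 mol NaHCO₃.
Mass: 307.8 × 84 = 25,850 g.

25.9 kg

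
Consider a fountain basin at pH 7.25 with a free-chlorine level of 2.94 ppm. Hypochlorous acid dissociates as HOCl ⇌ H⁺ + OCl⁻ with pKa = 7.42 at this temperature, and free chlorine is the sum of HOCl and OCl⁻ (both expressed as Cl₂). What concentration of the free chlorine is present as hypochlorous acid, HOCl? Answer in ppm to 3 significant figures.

[OCl⁻]/[HOCl] = 10^(pH − pKa) = 10^(7.25 − 7.42) = 10^-0.17 = 0.6761.
Fraction as HOCl = 1 / (1 + 0.6761) = 0.5966.
HOCl = 0.5966 × 2.94 ppm = 1.754 ppm.

1.75 ppm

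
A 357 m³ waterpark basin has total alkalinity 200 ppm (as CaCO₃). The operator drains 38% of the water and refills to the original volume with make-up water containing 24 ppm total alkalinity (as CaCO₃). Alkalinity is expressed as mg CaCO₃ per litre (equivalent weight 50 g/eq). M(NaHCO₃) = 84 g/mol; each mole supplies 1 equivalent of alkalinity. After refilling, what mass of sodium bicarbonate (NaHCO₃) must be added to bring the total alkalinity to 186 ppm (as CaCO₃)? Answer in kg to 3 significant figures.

31.7 kg

Volume: 357 m³ = 357,000 L.
After draining 38% and refilling: 200 × 0.62 + 24 × 0.38 = 133.12 ppm.
Deficit to target: 186 − 133.12 = 52.88 mg/L.
As CaCO₃: 52.88 mg/L × 357,000 L = 18,880 g; ÷ 50 g/eq ÷ 1 = 377.6 mol NaHCO₃.
Mass: 377.6 × 84 = 31,720 g.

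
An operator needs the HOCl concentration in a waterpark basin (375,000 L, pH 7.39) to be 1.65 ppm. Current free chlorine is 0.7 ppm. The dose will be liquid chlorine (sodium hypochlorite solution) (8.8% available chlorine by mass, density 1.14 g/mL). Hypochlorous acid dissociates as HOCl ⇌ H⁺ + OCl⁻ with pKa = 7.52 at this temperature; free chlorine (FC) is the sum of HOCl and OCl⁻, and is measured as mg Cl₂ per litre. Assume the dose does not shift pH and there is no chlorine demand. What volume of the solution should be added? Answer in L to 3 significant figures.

8.12 L

[OCl⁻]/[HOCl] = 10^(pH − pKa) = 10^(7.39 − 7.52) = 0.7413; fraction as HOCl = 1/(1 + 0.7413) = 0.5743.
Free chlorine required for 1.65 ppm HOCl: 1.65 / 0.5743 = 2.873 ppm.
FC to add: 2.873 − 0.7 = 2.173 mg/L as Cl₂.
Cl₂ equivalent: 2.173 mg/L × 375,000 L = 814.9 g.
Product at 8.8% available Cl: 814.9 / 0.088 = 9261 g.
Volume: 9261 g ÷ 1.14 g/mL = 8123 mL.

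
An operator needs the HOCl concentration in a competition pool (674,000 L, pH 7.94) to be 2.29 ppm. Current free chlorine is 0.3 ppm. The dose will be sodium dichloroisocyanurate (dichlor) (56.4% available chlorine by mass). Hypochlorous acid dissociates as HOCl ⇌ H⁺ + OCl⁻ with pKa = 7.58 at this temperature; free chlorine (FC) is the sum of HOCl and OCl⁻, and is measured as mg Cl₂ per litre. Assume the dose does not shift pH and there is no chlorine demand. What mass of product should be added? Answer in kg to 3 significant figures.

[OCl⁻]/[HOCl] = 10^(pH − pKa) = 10^(7.94 − 7.58) = 2.291; fraction as HOCl = 1/(1 + 2.291) = 0.3039.
Free chlorine required for 2.29 ppm HOCl: 2.29 / 0.3039 = 7.536 ppm.
FC to add: 7.536 − 0.3 = 7.236 mg/L as Cl₂.
Cl₂ equivalent: 7.236 mg/L × 674,000 L = 4877 g.
Product at 56.4% available Cl: 4877 / 0.564 = 8647 g.

8.65 kg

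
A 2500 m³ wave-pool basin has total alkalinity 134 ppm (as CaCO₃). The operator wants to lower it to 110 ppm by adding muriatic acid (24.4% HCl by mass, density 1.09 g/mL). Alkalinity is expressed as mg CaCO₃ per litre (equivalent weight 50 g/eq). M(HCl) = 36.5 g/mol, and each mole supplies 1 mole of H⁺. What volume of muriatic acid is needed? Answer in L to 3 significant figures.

Volume: 2500 m³ = 2,500,000 L.
Alkalinity to neutralize: (134 − 110) = 24 mg/L as CaCO₃ × 2,500,000 L = 60,000 g as CaCO₃.
Equivalents of H⁺ required: 60,000 ÷ 50 g/eq = 1200 eq = 1200 mol HCl.
Mass of HCl: 1200 × 36.5 = 43,800 g.
Mass of 24.4% solution: 43,800 / 0.244 = 179,500 g.
Volume: 179,500 g ÷ 1.09 g/mL = 164,700 mL.

165 L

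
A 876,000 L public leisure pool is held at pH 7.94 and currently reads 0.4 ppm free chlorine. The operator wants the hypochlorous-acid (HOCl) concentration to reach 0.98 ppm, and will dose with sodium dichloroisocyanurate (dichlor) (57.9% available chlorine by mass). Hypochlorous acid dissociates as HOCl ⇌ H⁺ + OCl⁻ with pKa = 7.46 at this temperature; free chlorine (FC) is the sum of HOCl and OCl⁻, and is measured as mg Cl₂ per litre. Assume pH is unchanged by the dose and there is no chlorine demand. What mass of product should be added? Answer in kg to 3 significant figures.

5.36 kg

[OCl⁻]/[HOCl] = 10^(pH − pKa) = 10^(7.94 − 7.46) = 3.02; fraction as HOCl = 1/(1 + 3.02) = 0.2488.
Free chlorine required for 0.98 ppm HOCl: 0.98 / 0.2488 = 3.94 ppm.
FC to add: 3.94 − 0.4 = 3.54 mg/L as Cl₂.
Cl₂ equivalent: 3.54 mg/L × 876,000 L = 3101 g.
Product at 57.9% available Cl: 3101 / 0.579 = 5355 g.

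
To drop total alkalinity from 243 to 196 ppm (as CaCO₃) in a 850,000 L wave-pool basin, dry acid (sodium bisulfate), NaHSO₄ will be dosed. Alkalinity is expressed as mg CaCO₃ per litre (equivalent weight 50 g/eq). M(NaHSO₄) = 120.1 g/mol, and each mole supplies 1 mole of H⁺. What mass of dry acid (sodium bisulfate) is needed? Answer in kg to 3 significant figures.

96.0 kg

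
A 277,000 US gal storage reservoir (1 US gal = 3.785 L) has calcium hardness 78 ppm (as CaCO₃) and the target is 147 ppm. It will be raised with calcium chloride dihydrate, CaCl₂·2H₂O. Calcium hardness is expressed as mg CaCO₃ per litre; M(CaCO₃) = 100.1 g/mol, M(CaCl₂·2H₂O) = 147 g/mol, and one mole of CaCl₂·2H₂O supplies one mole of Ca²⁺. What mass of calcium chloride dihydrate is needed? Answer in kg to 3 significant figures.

106 kg

Volume: 277,000 US gal × 3.785 L/gal = 1,048,445 L.
Hardness to add: (147 − 78) = 69 mg/L as CaCO₃ × 1,048,445 L = 72,340 g as CaCO₃.
Moles of Ca²⁺ (1 mol Ca²⁺ ≡ 1 mol CaCO₃): 72,340 / 100.1 g/mol = 722.7 mol.
Mass of CaCl₂·2H₂O: 722.7 × 147 = 106,200 g.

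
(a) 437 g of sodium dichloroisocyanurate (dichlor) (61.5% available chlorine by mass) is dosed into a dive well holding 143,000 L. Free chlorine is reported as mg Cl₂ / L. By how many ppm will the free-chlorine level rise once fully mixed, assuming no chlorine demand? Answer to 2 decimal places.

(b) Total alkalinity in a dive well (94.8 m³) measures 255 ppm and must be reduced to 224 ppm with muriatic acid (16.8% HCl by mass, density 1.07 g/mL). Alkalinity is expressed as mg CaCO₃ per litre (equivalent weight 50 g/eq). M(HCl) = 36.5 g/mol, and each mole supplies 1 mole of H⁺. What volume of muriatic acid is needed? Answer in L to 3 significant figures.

(a) Available chlorine delivered: 437 g × 0.615 = 268.8 g as Cl₂.
(a) Concentration rise: 268.8 g / 143,000 L = 1.879 mg/L = 1.88 ppm.

(b) Volume: 94.8 m³ = 94,800 L.
(b) Alkalinity to neutralize: (255 − 224) = 31 mg/L as CaCO₃ × 94,800 L = 2939 g as CaCO₃.
(b) Equivalents of H⁺ required: 2939 ÷ 50 g/eq = 58.78 eq = 58.78 mol HCl.
(b) Mass of HCl: 58.78 × 36.5 = 2145 g.
(b) Mass of 16.8% solution: 2145 / 0.168 = 12,770 g.
(b) Volume: 12,770 g ÷ 1.07 g/mL = 11,930 mL.

(a) 1.88 ppm; (b) 11.9 L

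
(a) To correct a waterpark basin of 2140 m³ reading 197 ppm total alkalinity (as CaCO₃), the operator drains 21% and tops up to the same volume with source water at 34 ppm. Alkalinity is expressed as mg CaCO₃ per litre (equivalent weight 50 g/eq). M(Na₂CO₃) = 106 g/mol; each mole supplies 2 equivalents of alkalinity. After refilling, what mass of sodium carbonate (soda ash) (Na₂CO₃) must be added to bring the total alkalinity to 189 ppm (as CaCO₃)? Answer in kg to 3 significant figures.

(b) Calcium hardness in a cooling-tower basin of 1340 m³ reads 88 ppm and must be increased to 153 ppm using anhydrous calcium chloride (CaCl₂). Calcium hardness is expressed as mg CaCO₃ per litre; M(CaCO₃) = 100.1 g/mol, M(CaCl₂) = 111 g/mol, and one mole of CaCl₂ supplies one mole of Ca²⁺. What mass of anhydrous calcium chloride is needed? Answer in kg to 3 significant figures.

(a) 59.5 kg; (b) 96.6 kg

(a) Volume: 2140 m³ = 2,140,000 L.
(a) After draining 21% and refilling: 197 × 0.79 + 34 × 0.21 = 162.77 ppm.
(a) Deficit to target: 189 − 162.77 = 26.23 mg/L.
(a) As CaCO₃: 26.23 mg/L × 2,140,000 L = 56,130 g; ÷ 50 g/eq ÷ 2 = 561.3 mol Na₂CO₃.
(a) Mass: 561.3 × 106 = 59,500 g.

(b) Volume: 1340 m³ = 1,340,000 L.
(b) Hardness to add: (153 − 88) = 65 mg/L as CaCO₃ × 1,340,000 L = 87,100 g as CaCO₃.
(b) Moles of Ca²⁺ (1 mol Ca²⁺ ≡ 1 mol CaCO₃): 87,100 / 100.1 g/mol = 870.1 mol.
(b) Mass of CaCl₂: 870.1 × 111 = 96,580 g.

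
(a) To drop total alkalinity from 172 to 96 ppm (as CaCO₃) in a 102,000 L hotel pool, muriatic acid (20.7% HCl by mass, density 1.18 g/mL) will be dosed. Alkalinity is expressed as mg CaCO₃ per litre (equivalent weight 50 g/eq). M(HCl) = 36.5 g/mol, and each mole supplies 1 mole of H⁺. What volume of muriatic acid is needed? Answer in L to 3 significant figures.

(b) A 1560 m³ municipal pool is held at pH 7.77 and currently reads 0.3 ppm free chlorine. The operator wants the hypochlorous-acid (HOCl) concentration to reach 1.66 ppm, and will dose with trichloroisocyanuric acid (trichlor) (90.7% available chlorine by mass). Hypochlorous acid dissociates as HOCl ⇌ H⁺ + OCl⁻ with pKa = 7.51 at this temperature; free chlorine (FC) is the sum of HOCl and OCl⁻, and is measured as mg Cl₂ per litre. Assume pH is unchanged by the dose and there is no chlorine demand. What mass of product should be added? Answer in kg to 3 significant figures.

(a) 23.2 L; (b) 7.53 kg

(a) Alkalinity to neutralize: (172 − 96) = 76 mg/L as CaCO₃ × 102,000 L = 7752 g as CaCO₃.
(a) Equivalents of H⁺ required: 7752 ÷ 50 g/eq = 155 eq = 155 mol HCl.
(a) Mass of HCl: 155 × 36.5 = 5659 g.
(a) Mass of 20.7% solution: 5659 / 0.207 = 27,340 g.
(a) Volume: 27,340 g ÷ 1.18 g/mL = 23,170 mL.

(b) Volume: 1560 m³ = 1,560,000 L.
(b) [OCl⁻]/[HOCl] = 10^(pH − pKa) = 10^(7.77 − 7.51) = 1.82; fraction as HOCl = 1/(1 + 1.82) = 0.3546.
(b) Free chlorine required for 1.66 ppm HOCl: 1.66 / 0.3546 = 4.681 ppm.
(b) FC to add: 4.681 − 0.3 = 4.381 mg/L as Cl₂.
(b) Cl₂ equivalent: 4.381 mg/L × 1,560,000 L = 6834 g.
(b) Product at 90.7% available Cl: 6834 / 0.907 = 7535 g.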